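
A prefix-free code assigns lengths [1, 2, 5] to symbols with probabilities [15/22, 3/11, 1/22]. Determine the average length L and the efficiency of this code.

Average length L = Σ p_i × l_i = 1.4545 bits
Entropy H = 1.0907 bits
Efficiency η = H/L × 100% = 74.98%


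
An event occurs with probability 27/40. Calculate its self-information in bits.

Information content I(x) = -log₂(p(x))
I = -log₂(27/40) = -log₂(0.6750)
I = 0.5670 bits


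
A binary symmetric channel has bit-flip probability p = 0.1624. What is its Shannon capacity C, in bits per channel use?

For BSC with error probability p:
C = 1 - H(p) where H(p) is binary entropy
H(0.1624) = -0.1624 × log₂(0.1624) - 0.8376 × log₂(0.8376)
H(p) = 0.6400
C = 1 - 0.6400 = 0.3600 bits/use


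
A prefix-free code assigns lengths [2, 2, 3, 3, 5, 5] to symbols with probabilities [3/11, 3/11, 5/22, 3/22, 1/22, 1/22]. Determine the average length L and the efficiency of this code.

Average length L = Σ p_i × l_i = 2.6364 bits
Entropy H = 2.3056 bits
Efficiency η = H/L × 100% = 87.45%


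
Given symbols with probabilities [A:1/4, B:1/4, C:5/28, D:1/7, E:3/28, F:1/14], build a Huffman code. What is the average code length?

Huffman tree construction:
Combine smallest probabilities repeatedly
Resulting codes:
  A: 01 (length 2)
  B: 10 (length 2)
  C: 111 (length 3)
  D: 110 (length 3)
  E: 001 (length 3)
  F: 000 (length 3)
Average length = Σ p(s) × length(s) = 2.5000 bits


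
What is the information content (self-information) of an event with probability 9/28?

Information content I(x) = -log₂(p(x))
I = -log₂(9/28) = -log₂(0.3214)
I = 1.6374 bits


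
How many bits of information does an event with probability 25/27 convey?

Information content I(x) = -log₂(p(x))
I = -log₂(25/27) = -log₂(0.9259)
I = 0.1110 bits


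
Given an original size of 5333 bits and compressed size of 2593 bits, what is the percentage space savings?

Space savings = (1 - Compressed/Original) × 100%
= (1 - 2593/5333) × 100%
= 51.38%


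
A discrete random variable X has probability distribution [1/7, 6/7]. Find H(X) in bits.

H(X) = -Σ p(x) log₂ p(x)
  -1/7 × log₂(1/7) = 0.4011
  -6/7 × log₂(6/7) = 0.1906
H(X) = 0.5917 bits


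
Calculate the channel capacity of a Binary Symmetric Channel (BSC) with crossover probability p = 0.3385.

For BSC with error probability p:
C = 1 - H(p) where H(p) is binary entropy
H(0.3385) = -0.3385 × log₂(0.3385) - 0.6615 × log₂(0.6615)
H(p) = 0.9234
C = 1 - 0.9234 = 0.0766 bits/use


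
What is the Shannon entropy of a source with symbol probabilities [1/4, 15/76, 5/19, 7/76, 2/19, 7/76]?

H(X) = -Σ p(x) log₂ p(x)
  -1/4 × log₂(1/4) = 0.5000
  -15/76 × log₂(15/76) = 0.4620
  -5/19 × log₂(5/19) = 0.5068
  -7/76 × log₂(7/76) = 0.3169
  -2/19 × log₂(2/19) = 0.3419
  -7/76 × log₂(7/76) = 0.3169
H(X) = 2.4446 bits


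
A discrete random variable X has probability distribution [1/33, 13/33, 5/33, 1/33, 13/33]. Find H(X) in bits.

H(X) = -Σ p(x) log₂ p(x)
  -1/33 × log₂(1/33) = 0.1529
  -13/33 × log₂(13/33) = 0.5294
  -5/33 × log₂(5/33) = 0.4125
  -1/33 × log₂(1/33) = 0.1529
  -13/33 × log₂(13/33) = 0.5294
H(X) = 1.7771 bits


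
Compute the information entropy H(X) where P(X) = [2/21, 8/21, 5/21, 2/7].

H(X) = -Σ p(x) log₂ p(x)
  -2/21 × log₂(2/21) = 0.3231
  -8/21 × log₂(8/21) = 0.5304
  -5/21 × log₂(5/21) = 0.4929
  -2/7 × log₂(2/7) = 0.5164
H(X) = 1.8628 bits


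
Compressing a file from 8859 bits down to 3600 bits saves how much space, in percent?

Space savings = (1 - Compressed/Original) × 100%
= (1 - 3600/8859) × 100%
= 59.36%


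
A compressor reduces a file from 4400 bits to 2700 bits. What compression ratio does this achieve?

Compression ratio = Original / Compressed
= 4400 / 2700 = 1.63:1


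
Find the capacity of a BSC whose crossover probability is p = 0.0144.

For BSC with error probability p:
C = 1 - H(p) where H(p) is binary entropy
H(0.0144) = -0.0144 × log₂(0.0144) - 0.9856 × log₂(0.9856)
H(p) = 0.1087
C = 1 - 0.1087 = 0.8913 bits/use


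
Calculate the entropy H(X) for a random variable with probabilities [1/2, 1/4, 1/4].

H(X) = -Σ p(x) log₂ p(x)
  -1/2 × log₂(1/2) = 0.5000
  -1/4 × log₂(1/4) = 0.5000
  -1/4 × log₂(1/4) = 0.5000
H(X) = 1.5000 bits


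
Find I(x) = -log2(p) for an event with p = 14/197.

Information content I(x) = -log₂(p(x))
I = -log₂(14/197) = -log₂(0.0711)
I = 3.8147 bits


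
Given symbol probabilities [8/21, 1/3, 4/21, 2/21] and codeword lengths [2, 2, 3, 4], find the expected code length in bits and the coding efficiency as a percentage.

Average length L = Σ p_i × l_i = 2.3810 bits
Entropy H = 1.8375 bits
Efficiency η = H/L × 100% = 77.17%


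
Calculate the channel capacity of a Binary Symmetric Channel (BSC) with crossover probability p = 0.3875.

For BSC with error probability p:
C = 1 - H(p) where H(p) is binary entropy
H(0.3875) = -0.3875 × log₂(0.3875) - 0.6125 × log₂(0.6125)
H(p) = 0.9632
C = 1 - 0.9632 = 0.0368 bits/use


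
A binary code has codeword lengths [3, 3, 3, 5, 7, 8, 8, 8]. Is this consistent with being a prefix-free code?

Kraft inequality: Σ 2^(-l_i) ≤ 1 for prefix-free code
Calculating: 2^(-3) + 2^(-3) + 2^(-3) + 2^(-5) + 2^(-7) + 2^(-8) + 2^(-8) + 2^(-8)
= 0.125 + 0.125 + 0.125 + 0.03125 + 0.0078125 + 0.00390625 + 0.00390625 + 0.00390625
= 0.4258
Since 0.4258 ≤ 1, prefix-free code exists


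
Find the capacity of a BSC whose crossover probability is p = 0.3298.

For BSC with error probability p:
C = 1 - H(p) where H(p) is binary entropy
H(0.3298) = -0.3298 × log₂(0.3298) - 0.6702 × log₂(0.6702)
H(p) = 0.9147
C = 1 - 0.9147 = 0.0853 bits/use


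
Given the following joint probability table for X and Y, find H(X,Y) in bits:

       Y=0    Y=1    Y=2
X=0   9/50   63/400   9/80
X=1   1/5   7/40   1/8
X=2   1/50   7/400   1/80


H(X,Y) = -Σ p(x,y) log₂ p(x,y)
  p(0,0)=9/50: -0.1800 × log₂(0.1800) = 0.4453
  p(0,1)=63/400: -0.1575 × log₂(0.1575) = 0.4200
  p(0,2)=9/80: -0.1125 × log₂(0.1125) = 0.3546
  p(1,0)=1/5: -0.2000 × log₂(0.2000) = 0.4644
  p(1,1)=7/40: -0.1750 × log₂(0.1750) = 0.4401
  p(1,2)=1/8: -0.1250 × log₂(0.1250) = 0.3750
  p(2,0)=1/50: -0.0200 × log₂(0.0200) = 0.1129
  p(2,1)=7/400: -0.0175 × log₂(0.0175) = 0.1021
  p(2,2)=1/80: -0.0125 × log₂(0.0125) = 0.0790
H(X,Y) = 2.7934 bits


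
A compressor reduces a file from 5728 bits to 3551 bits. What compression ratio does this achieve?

Compression ratio = Original / Compressed
= 5728 / 3551 = 1.61:1


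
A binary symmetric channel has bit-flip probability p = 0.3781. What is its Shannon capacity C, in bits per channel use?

For BSC with error probability p:
C = 1 - H(p) where H(p) is binary entropy
H(0.3781) = -0.3781 × log₂(0.3781) - 0.6219 × log₂(0.6219)
H(p) = 0.9567
C = 1 - 0.9567 = 0.0433 bits/use


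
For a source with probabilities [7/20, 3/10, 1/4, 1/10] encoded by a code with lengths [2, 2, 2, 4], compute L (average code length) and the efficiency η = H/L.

Average length L = Σ p_i × l_i = 2.2000 bits
Entropy H = 1.8834 bits
Efficiency η = H/L × 100% = 85.61%


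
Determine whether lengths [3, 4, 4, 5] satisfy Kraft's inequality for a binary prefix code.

Kraft inequality: Σ 2^(-l_i) ≤ 1 for prefix-free code
Calculating: 2^(-3) + 2^(-4) + 2^(-4) + 2^(-5)
= 0.125 + 0.0625 + 0.0625 + 0.03125
= 0.2812
Since 0.2812 ≤ 1, prefix-free code exists


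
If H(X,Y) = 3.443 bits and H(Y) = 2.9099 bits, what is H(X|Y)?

Chain rule: H(X,Y) = H(X|Y) + H(Y)
H(X|Y) = H(X,Y) - H(Y) = 3.443 - 2.9099 = 0.5331 bits


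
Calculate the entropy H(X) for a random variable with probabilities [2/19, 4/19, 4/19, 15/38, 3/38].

H(X) = -Σ p(x) log₂ p(x)
  -2/19 × log₂(2/19) = 0.3419
  -4/19 × log₂(4/19) = 0.4732
  -4/19 × log₂(4/19) = 0.4732
  -15/38 × log₂(15/38) = 0.5294
  -3/38 × log₂(3/38) = 0.2892
H(X) = 2.1069 bits


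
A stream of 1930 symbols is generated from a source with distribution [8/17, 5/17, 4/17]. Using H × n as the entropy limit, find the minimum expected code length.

Entropy H = 1.5222 bits/symbol
Minimum bits = H × n = 1.5222 × 1930
= 2937.83 bits


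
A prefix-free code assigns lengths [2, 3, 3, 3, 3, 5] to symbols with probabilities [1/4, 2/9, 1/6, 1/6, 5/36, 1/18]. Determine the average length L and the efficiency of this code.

Average length L = Σ p_i × l_i = 2.8611 bits
Entropy H = 2.4711 bits
Efficiency η = H/L × 100% = 86.37%


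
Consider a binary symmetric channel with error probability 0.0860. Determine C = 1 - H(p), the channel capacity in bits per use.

For BSC with error probability p:
C = 1 - H(p) where H(p) is binary entropy
H(0.0860) = -0.0860 × log₂(0.0860) - 0.9140 × log₂(0.9140)
H(p) = 0.4230
C = 1 - 0.4230 = 0.5770 bits/use


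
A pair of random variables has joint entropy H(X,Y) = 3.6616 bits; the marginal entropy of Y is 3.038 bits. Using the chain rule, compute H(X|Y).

Chain rule: H(X,Y) = H(X|Y) + H(Y)
H(X|Y) = H(X,Y) - H(Y) = 3.6616 - 3.038 = 0.6236 bits


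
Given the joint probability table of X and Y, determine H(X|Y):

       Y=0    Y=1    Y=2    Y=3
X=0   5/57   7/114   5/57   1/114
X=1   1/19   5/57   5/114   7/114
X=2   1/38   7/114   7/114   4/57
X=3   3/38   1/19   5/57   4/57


H(X|Y) = Σ_y p(y) H(X|Y=y)
  p(Y=0) = 14/57, H(X|Y=0) = 1.8783
  p(Y=1) = 5/19, H(X|Y=1) = 1.9725
  p(Y=2) = 16/57, H(X|Y=2) = 1.9469
  p(Y=3) = 4/19, H(X|Y=3) = 1.7662
H(X|Y) = 0.2456×1.8783 + 0.2632×1.9725 + 0.2807×1.9469 + 0.2105×1.7662 = 1.8987 bits


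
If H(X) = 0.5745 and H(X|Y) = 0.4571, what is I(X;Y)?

I(X;Y) = H(X) - H(X|Y)
I(X;Y) = 0.5745 - 0.4571 = 0.1174 bits


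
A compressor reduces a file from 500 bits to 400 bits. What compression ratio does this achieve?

Compression ratio = Original / Compressed
= 500 / 400 = 1.25:1


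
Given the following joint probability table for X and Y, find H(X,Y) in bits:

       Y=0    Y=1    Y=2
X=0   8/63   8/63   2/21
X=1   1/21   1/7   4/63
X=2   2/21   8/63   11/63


H(X,Y) = -Σ p(x,y) log₂ p(x,y)
  p(0,0)=8/63: -0.1270 × log₂(0.1270) = 0.3781
  p(0,1)=8/63: -0.1270 × log₂(0.1270) = 0.3781
  p(0,2)=2/21: -0.0952 × log₂(0.0952) = 0.3231
  p(1,0)=1/21: -0.0476 × log₂(0.0476) = 0.2092
  p(1,1)=1/7: -0.1429 × log₂(0.1429) = 0.4011
  p(1,2)=4/63: -0.0635 × log₂(0.0635) = 0.2525
  p(2,0)=2/21: -0.0952 × log₂(0.0952) = 0.3231
  p(2,1)=8/63: -0.1270 × log₂(0.1270) = 0.3781
  p(2,2)=11/63: -0.1746 × log₂(0.1746) = 0.4396
H(X,Y) = 3.0827 bits


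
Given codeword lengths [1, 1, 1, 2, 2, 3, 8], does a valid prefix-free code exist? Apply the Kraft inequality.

Kraft inequality: Σ 2^(-l_i) ≤ 1 for prefix-free code
Calculating: 2^(-1) + 2^(-1) + 2^(-1) + 2^(-2) + 2^(-2) + 2^(-3) + 2^(-8)
= 0.5 + 0.5 + 0.5 + 0.25 + 0.25 + 0.125 + 0.00390625
= 2.1289
Since 2.1289 > 1, prefix-free code does not exist


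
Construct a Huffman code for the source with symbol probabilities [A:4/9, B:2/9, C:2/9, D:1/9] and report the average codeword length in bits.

Huffman tree construction:
Combine smallest probabilities repeatedly
Resulting codes:
  A: 0 (length 1)
  B: 111 (length 3)
  C: 10 (length 2)
  D: 110 (length 3)
Average length = Σ p(s) × length(s) = 1.8889 bits


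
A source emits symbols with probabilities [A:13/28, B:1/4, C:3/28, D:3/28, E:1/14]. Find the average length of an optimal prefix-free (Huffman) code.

Huffman tree construction:
Combine smallest probabilities repeatedly
Resulting codes:
  A: 0 (length 1)
  B: 10 (length 2)
  C: 1111 (length 4)
  D: 110 (length 3)
  E: 1110 (length 4)
Average length = Σ p(s) × length(s) = 2.0000 bits


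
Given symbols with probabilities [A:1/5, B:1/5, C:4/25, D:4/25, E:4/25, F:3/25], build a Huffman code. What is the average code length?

Huffman tree construction:
Combine smallest probabilities repeatedly
Resulting codes:
  A: 00 (length 2)
  B: 01 (length 2)
  C: 101 (length 3)
  D: 110 (length 3)
  E: 111 (length 3)
  F: 100 (length 3)
Average length = Σ p(s) × length(s) = 2.6000 bits


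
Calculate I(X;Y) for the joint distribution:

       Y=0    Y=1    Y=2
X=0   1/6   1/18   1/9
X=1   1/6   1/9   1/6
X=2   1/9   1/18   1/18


H(X) = 1.5305, H(Y) = 1.5305, H(X,Y) = 3.0441
I(X;Y) = H(X) + H(Y) - H(X,Y) = 0.0169 bits


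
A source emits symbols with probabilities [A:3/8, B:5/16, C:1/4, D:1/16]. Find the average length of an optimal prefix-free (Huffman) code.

Huffman tree construction:
Combine smallest probabilities repeatedly
Resulting codes:
  A: 0 (length 1)
  B: 10 (length 2)
  C: 111 (length 3)
  D: 110 (length 3)
Average length = Σ p(s) × length(s) = 1.9375 bits


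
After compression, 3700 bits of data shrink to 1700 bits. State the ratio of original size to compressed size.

Compression ratio = Original / Compressed
= 3700 / 1700 = 2.18:1


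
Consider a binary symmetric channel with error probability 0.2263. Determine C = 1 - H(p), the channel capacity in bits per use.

For BSC with error probability p:
C = 1 - H(p) where H(p) is binary entropy
H(0.2263) = -0.2263 × log₂(0.2263) - 0.7737 × log₂(0.7737)
H(p) = 0.7715
C = 1 - 0.7715 = 0.2285 bits/use


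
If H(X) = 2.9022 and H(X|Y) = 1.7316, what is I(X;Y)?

I(X;Y) = H(X) - H(X|Y)
I(X;Y) = 2.9022 - 1.7316 = 1.1706 bits


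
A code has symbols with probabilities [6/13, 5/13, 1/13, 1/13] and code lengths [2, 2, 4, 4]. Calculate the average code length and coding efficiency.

Average length L = Σ p_i × l_i = 2.3077 bits
Entropy H = 1.6143 bits
Efficiency η = H/L × 100% = 69.95%


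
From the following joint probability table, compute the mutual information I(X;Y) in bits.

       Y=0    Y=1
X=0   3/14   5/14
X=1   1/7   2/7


H(X) = 0.9852, H(Y) = 0.9403, H(X,Y) = 1.9242
I(X;Y) = H(X) + H(Y) - H(X,Y) = 0.0013 bits


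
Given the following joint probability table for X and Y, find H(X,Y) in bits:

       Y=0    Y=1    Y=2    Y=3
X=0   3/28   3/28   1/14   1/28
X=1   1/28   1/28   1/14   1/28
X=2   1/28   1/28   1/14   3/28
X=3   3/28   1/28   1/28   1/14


H(X,Y) = -Σ p(x,y) log₂ p(x,y)
  p(0,0)=3/28: -0.1071 × log₂(0.1071) = 0.3453
  p(0,1)=3/28: -0.1071 × log₂(0.1071) = 0.3453
  p(0,2)=1/14: -0.0714 × log₂(0.0714) = 0.2720
  p(0,3)=1/28: -0.0357 × log₂(0.0357) = 0.1717
  p(1,0)=1/28: -0.0357 × log₂(0.0357) = 0.1717
  p(1,1)=1/28: -0.0357 × log₂(0.0357) = 0.1717
  p(1,2)=1/14: -0.0714 × log₂(0.0714) = 0.2720
  p(1,3)=1/28: -0.0357 × log₂(0.0357) = 0.1717
  p(2,0)=1/28: -0.0357 × log₂(0.0357) = 0.1717
  p(2,1)=1/28: -0.0357 × log₂(0.0357) = 0.1717
  p(2,2)=1/14: -0.0714 × log₂(0.0714) = 0.2720
  p(2,3)=3/28: -0.1071 × log₂(0.1071) = 0.3453
  p(3,0)=3/28: -0.1071 × log₂(0.1071) = 0.3453
  p(3,1)=1/28: -0.0357 × log₂(0.0357) = 0.1717
  p(3,2)=1/28: -0.0357 × log₂(0.0357) = 0.1717
  p(3,3)=1/14: -0.0714 × log₂(0.0714) = 0.2720
H(X,Y) = 3.8424 bits


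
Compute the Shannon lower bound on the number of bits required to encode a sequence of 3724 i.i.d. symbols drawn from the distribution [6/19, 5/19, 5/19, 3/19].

Entropy H = 1.9593 bits/symbol
Minimum bits = H × n = 1.9593 × 3724
= 7296.43 bits


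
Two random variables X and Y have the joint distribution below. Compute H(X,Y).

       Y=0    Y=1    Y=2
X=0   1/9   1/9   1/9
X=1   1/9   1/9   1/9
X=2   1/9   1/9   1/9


H(X,Y) = -Σ p(x,y) log₂ p(x,y)
  p(0,0)=1/9: -0.1111 × log₂(0.1111) = 0.3522
  p(0,1)=1/9: -0.1111 × log₂(0.1111) = 0.3522
  p(0,2)=1/9: -0.1111 × log₂(0.1111) = 0.3522
  p(1,0)=1/9: -0.1111 × log₂(0.1111) = 0.3522
  p(1,1)=1/9: -0.1111 × log₂(0.1111) = 0.3522
  p(1,2)=1/9: -0.1111 × log₂(0.1111) = 0.3522
  p(2,0)=1/9: -0.1111 × log₂(0.1111) = 0.3522
  p(2,1)=1/9: -0.1111 × log₂(0.1111) = 0.3522
  p(2,2)=1/9: -0.1111 × log₂(0.1111) = 0.3522
H(X,Y) = 3.1699 bits


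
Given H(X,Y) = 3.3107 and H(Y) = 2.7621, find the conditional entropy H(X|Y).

Chain rule: H(X,Y) = H(X|Y) + H(Y)
H(X|Y) = H(X,Y) - H(Y) = 3.3107 - 2.7621 = 0.5486 bits


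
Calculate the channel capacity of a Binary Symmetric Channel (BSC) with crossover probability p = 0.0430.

For BSC with error probability p:
C = 1 - H(p) where H(p) is binary entropy
H(0.0430) = -0.0430 × log₂(0.0430) - 0.9570 × log₂(0.9570)
H(p) = 0.2559
C = 1 - 0.2559 = 0.7441 bits/use


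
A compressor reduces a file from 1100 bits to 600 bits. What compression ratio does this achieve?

Compression ratio = Original / Compressed
= 1100 / 600 = 1.83:1


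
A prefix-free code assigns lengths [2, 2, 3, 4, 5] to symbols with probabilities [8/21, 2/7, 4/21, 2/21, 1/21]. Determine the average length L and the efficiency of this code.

Average length L = Σ p_i × l_i = 2.5238 bits
Entropy H = 2.0347 bits
Efficiency η = H/L × 100% = 80.62%


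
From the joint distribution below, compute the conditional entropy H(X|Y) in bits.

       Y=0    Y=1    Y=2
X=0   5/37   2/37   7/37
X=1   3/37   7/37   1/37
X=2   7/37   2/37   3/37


H(X|Y) = Σ_y p(y) H(X|Y=y)
  p(Y=0) = 15/37, H(X|Y=0) = 1.5058
  p(Y=1) = 11/37, H(X|Y=1) = 1.3093
  p(Y=2) = 11/37, H(X|Y=2) = 1.2407
H(X|Y) = 0.4054×1.5058 + 0.2973×1.3093 + 0.2973×1.2407 = 1.3686 bits


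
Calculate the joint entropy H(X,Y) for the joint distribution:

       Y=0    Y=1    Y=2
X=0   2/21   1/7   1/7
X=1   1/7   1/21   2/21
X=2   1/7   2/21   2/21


H(X,Y) = -Σ p(x,y) log₂ p(x,y)
  p(0,0)=2/21: -0.0952 × log₂(0.0952) = 0.3231
  p(0,1)=1/7: -0.1429 × log₂(0.1429) = 0.4011
  p(0,2)=1/7: -0.1429 × log₂(0.1429) = 0.4011
  p(1,0)=1/7: -0.1429 × log₂(0.1429) = 0.4011
  p(1,1)=1/21: -0.0476 × log₂(0.0476) = 0.2092
  p(1,2)=2/21: -0.0952 × log₂(0.0952) = 0.3231
  p(2,0)=1/7: -0.1429 × log₂(0.1429) = 0.4011
  p(2,1)=2/21: -0.0952 × log₂(0.0952) = 0.3231
  p(2,2)=2/21: -0.0952 × log₂(0.0952) = 0.3231
H(X,Y) = 3.1057 bits


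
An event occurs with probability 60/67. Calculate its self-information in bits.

Information content I(x) = -log₂(p(x))
I = -log₂(60/67) = -log₂(0.8955)
I = 0.1592 bits


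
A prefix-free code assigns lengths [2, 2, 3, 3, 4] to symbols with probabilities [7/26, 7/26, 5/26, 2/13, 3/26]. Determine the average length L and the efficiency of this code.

Average length L = Σ p_i × l_i = 2.5769 bits
Entropy H = 2.2517 bits
Efficiency η = H/L × 100% = 87.38%


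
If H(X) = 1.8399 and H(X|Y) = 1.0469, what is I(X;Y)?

I(X;Y) = H(X) - H(X|Y)
I(X;Y) = 1.8399 - 1.0469 = 0.793 bits


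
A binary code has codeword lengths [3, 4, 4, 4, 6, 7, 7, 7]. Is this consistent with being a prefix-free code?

Kraft inequality: Σ 2^(-l_i) ≤ 1 for prefix-free code
Calculating: 2^(-3) + 2^(-4) + 2^(-4) + 2^(-4) + 2^(-6) + 2^(-7) + 2^(-7) + 2^(-7)
= 0.125 + 0.0625 + 0.0625 + 0.0625 + 0.015625 + 0.0078125 + 0.0078125 + 0.0078125
= 0.3516
Since 0.3516 ≤ 1, prefix-free code exists


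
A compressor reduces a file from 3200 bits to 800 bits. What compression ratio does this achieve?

Compression ratio = Original / Compressed
= 3200 / 800 = 4.00:1


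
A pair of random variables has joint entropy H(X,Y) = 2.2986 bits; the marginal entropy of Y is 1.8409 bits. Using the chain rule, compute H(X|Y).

Chain rule: H(X,Y) = H(X|Y) + H(Y)
H(X|Y) = H(X,Y) - H(Y) = 2.2986 - 1.8409 = 0.4577 bits


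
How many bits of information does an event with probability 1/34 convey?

Information content I(x) = -log₂(p(x))
I = -log₂(1/34) = -log₂(0.0294)
I = 5.0875 bits


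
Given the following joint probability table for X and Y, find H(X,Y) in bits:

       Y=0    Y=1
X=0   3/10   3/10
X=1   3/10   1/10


H(X,Y) = -Σ p(x,y) log₂ p(x,y)
  p(0,0)=3/10: -0.3000 × log₂(0.3000) = 0.5211
  p(0,1)=3/10: -0.3000 × log₂(0.3000) = 0.5211
  p(1,0)=3/10: -0.3000 × log₂(0.3000) = 0.5211
  p(1,1)=1/10: -0.1000 × log₂(0.1000) = 0.3322
H(X,Y) = 1.8955 bits


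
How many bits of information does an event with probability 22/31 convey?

Information content I(x) = -log₂(p(x))
I = -log₂(22/31) = -log₂(0.7097)
I = 0.4948 bits


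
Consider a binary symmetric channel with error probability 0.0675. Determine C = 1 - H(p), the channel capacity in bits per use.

For BSC with error probability p:
C = 1 - H(p) where H(p) is binary entropy
H(0.0675) = -0.0675 × log₂(0.0675) - 0.9325 × log₂(0.9325)
H(p) = 0.3565
C = 1 - 0.3565 = 0.6435 bits/use


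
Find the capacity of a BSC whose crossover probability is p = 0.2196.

For BSC with error probability p:
C = 1 - H(p) where H(p) is binary entropy
H(0.2196) = -0.2196 × log₂(0.2196) - 0.7804 × log₂(0.7804)
H(p) = 0.7594
C = 1 - 0.7594 = 0.2406 bits/use


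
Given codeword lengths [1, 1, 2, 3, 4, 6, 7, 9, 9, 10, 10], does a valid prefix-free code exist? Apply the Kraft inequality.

Kraft inequality: Σ 2^(-l_i) ≤ 1 for prefix-free code
Calculating: 2^(-1) + 2^(-1) + 2^(-2) + 2^(-3) + 2^(-4) + 2^(-6) + 2^(-7) + 2^(-9) + 2^(-9) + 2^(-10) + 2^(-10)
= 0.5 + 0.5 + 0.25 + 0.125 + 0.0625 + 0.015625 + 0.0078125 + 0.001953125 + 0.001953125 + 0.0009765625 + 0.0009765625
= 1.4668
Since 1.4668 > 1, prefix-free code does not exist


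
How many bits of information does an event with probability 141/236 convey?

Information content I(x) = -log₂(p(x))
I = -log₂(141/236) = -log₂(0.5975)
I = 0.7431 bits


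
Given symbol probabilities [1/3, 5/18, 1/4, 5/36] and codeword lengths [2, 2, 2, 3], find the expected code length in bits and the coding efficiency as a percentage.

Average length L = Σ p_i × l_i = 2.1389 bits
Entropy H = 1.9372 bits
Efficiency η = H/L × 100% = 90.57%


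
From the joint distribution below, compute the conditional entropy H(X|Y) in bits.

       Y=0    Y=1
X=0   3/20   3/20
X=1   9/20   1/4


H(X|Y) = Σ_y p(y) H(X|Y=y)
  p(Y=0) = 3/5, H(X|Y=0) = 0.8113
  p(Y=1) = 2/5, H(X|Y=1) = 0.9544
H(X|Y) = 0.6000×0.8113 + 0.4000×0.9544 = 0.8685 bits


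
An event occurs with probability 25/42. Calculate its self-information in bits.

Information content I(x) = -log₂(p(x))
I = -log₂(25/42) = -log₂(0.5952)
I = 0.7485 bits


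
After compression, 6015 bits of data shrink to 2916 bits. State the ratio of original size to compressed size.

Compression ratio = Original / Compressed
= 6015 / 2916 = 2.06:1


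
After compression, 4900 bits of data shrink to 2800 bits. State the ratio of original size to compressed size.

Compression ratio = Original / Compressed
= 4900 / 2800 = 1.75:1


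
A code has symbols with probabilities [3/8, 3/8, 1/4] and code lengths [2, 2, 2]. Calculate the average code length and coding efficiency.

Average length L = Σ p_i × l_i = 2.0000 bits
Entropy H = 1.5613 bits
Efficiency η = H/L × 100% = 78.06%


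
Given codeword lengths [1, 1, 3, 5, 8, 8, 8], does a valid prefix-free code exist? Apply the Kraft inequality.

Kraft inequality: Σ 2^(-l_i) ≤ 1 for prefix-free code
Calculating: 2^(-1) + 2^(-1) + 2^(-3) + 2^(-5) + 2^(-8) + 2^(-8) + 2^(-8)
= 0.5 + 0.5 + 0.125 + 0.03125 + 0.00390625 + 0.00390625 + 0.00390625
= 1.1680
Since 1.1680 > 1, prefix-free code does not exist


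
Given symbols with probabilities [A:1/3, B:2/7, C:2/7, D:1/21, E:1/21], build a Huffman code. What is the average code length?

Huffman tree construction:
Combine smallest probabilities repeatedly
Resulting codes:
  A: 11 (length 2)
  B: 01 (length 2)
  C: 10 (length 2)
  D: 000 (length 3)
  E: 001 (length 3)
Average length = Σ p(s) × length(s) = 2.0952 bits


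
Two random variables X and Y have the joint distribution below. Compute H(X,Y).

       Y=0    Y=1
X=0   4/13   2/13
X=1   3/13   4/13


H(X,Y) = -Σ p(x,y) log₂ p(x,y)
  p(0,0)=4/13: -0.3077 × log₂(0.3077) = 0.5232
  p(0,1)=2/13: -0.1538 × log₂(0.1538) = 0.4155
  p(1,0)=3/13: -0.2308 × log₂(0.2308) = 0.4882
  p(1,1)=4/13: -0.3077 × log₂(0.3077) = 0.5232
H(X,Y) = 1.9501 bits


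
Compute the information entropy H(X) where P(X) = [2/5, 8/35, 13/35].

H(X) = -Σ p(x) log₂ p(x)
  -2/5 × log₂(2/5) = 0.5288
  -8/35 × log₂(8/35) = 0.4867
  -13/35 × log₂(13/35) = 0.5307
H(X) = 1.5462 bits


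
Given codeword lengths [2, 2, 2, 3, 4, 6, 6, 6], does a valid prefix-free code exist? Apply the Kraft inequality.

Kraft inequality: Σ 2^(-l_i) ≤ 1 for prefix-free code
Calculating: 2^(-2) + 2^(-2) + 2^(-2) + 2^(-3) + 2^(-4) + 2^(-6) + 2^(-6) + 2^(-6)
= 0.25 + 0.25 + 0.25 + 0.125 + 0.0625 + 0.015625 + 0.015625 + 0.015625
= 0.9844
Since 0.9844 ≤ 1, prefix-free code exists


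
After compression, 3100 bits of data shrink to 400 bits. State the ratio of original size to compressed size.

Compression ratio = Original / Compressed
= 3100 / 400 = 7.75:1


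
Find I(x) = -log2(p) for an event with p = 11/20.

Information content I(x) = -log₂(p(x))
I = -log₂(11/20) = -log₂(0.5500)
I = 0.8625 bits


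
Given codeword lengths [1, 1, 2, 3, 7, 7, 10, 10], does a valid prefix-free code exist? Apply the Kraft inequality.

Kraft inequality: Σ 2^(-l_i) ≤ 1 for prefix-free code
Calculating: 2^(-1) + 2^(-1) + 2^(-2) + 2^(-3) + 2^(-7) + 2^(-7) + 2^(-10) + 2^(-10)
= 0.5 + 0.5 + 0.25 + 0.125 + 0.0078125 + 0.0078125 + 0.0009765625 + 0.0009765625
= 1.3926
Since 1.3926 > 1, prefix-free code does not exist


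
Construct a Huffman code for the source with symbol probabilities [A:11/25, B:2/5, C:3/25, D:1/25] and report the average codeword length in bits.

Huffman tree construction:
Combine smallest probabilities repeatedly
Resulting codes:
  A: 0 (length 1)
  B: 11 (length 2)
  C: 101 (length 3)
  D: 100 (length 3)
Average length = Σ p(s) × length(s) = 1.7200 bits


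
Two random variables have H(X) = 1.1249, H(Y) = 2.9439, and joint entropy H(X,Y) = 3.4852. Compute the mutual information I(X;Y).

I(X;Y) = H(X) + H(Y) - H(X,Y)
I(X;Y) = 1.1249 + 2.9439 - 3.4852 = 0.5836 bits


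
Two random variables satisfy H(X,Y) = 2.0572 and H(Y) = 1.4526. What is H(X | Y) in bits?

Chain rule: H(X,Y) = H(X|Y) + H(Y)
H(X|Y) = H(X,Y) - H(Y) = 2.0572 - 1.4526 = 0.6046 bits


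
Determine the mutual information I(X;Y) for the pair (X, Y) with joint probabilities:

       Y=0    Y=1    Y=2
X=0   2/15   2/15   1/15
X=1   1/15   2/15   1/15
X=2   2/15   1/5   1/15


H(X) = 1.5656, H(Y) = 1.5058, H(X,Y) = 3.0566
I(X;Y) = H(X) + H(Y) - H(X,Y) = 0.0149 bits


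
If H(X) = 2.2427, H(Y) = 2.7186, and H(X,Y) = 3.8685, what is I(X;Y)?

I(X;Y) = H(X) + H(Y) - H(X,Y)
I(X;Y) = 2.2427 + 2.7186 - 3.8685 = 1.0928 bits


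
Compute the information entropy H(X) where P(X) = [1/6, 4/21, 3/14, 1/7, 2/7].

H(X) = -Σ p(x) log₂ p(x)
  -1/6 × log₂(1/6) = 0.4308
  -4/21 × log₂(4/21) = 0.4557
  -3/14 × log₂(3/14) = 0.4762
  -1/7 × log₂(1/7) = 0.4011
  -2/7 × log₂(2/7) = 0.5164
H(X) = 2.2802 bits


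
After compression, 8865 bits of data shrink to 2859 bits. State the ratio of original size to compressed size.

Compression ratio = Original / Compressed
= 8865 / 2859 = 3.10:1


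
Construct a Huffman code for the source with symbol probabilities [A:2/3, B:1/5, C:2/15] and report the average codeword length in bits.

Huffman tree construction:
Combine smallest probabilities repeatedly
Resulting codes:
  A: 1 (length 1)
  B: 01 (length 2)
  C: 00 (length 2)
Average length = Σ p(s) × length(s) = 1.3333 bits


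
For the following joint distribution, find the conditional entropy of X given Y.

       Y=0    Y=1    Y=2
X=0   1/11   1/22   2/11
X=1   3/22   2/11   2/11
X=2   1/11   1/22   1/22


H(X|Y) = Σ_y p(y) H(X|Y=y)
  p(Y=0) = 7/22, H(X|Y=0) = 1.5567
  p(Y=1) = 3/11, H(X|Y=1) = 1.2516
  p(Y=2) = 9/22, H(X|Y=2) = 1.3921
H(X|Y) = 0.3182×1.5567 + 0.2727×1.2516 + 0.4091×1.3921 = 1.4062 bits


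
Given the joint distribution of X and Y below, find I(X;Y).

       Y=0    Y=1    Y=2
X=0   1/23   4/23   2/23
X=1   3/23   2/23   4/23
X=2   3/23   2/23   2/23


H(X) = 1.5743, H(Y) = 1.5822, H(X,Y) = 3.0666
I(X;Y) = H(X) + H(Y) - H(X,Y) = 0.0899 bits


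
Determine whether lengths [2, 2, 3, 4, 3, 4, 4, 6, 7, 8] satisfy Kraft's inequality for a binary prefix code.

Kraft inequality: Σ 2^(-l_i) ≤ 1 for prefix-free code
Calculating: 2^(-2) + 2^(-2) + 2^(-3) + 2^(-4) + 2^(-3) + 2^(-4) + 2^(-4) + 2^(-6) + 2^(-7) + 2^(-8)
= 0.25 + 0.25 + 0.125 + 0.0625 + 0.125 + 0.0625 + 0.0625 + 0.015625 + 0.0078125 + 0.00390625
= 0.9648
Since 0.9648 ≤ 1, prefix-free code exists


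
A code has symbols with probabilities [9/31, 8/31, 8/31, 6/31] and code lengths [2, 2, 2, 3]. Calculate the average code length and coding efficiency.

Average length L = Σ p_i × l_i = 2.1935 bits
Entropy H = 1.9852 bits
Efficiency η = H/L × 100% = 90.50%


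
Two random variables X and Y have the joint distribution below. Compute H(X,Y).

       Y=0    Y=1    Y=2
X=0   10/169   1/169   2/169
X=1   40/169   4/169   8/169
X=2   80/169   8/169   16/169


H(X,Y) = -Σ p(x,y) log₂ p(x,y)
  p(0,0)=10/169: -0.0592 × log₂(0.0592) = 0.2414
  p(0,1)=1/169: -0.0059 × log₂(0.0059) = 0.0438
  p(0,2)=2/169: -0.0118 × log₂(0.0118) = 0.0758
  p(1,0)=40/169: -0.2367 × log₂(0.2367) = 0.4921
  p(1,1)=4/169: -0.0237 × log₂(0.0237) = 0.1278
  p(1,2)=8/169: -0.0473 × log₂(0.0473) = 0.2083
  p(2,0)=80/169: -0.4734 × log₂(0.4734) = 0.5107
  p(2,1)=8/169: -0.0473 × log₂(0.0473) = 0.2083
  p(2,2)=16/169: -0.0947 × log₂(0.0947) = 0.3220
H(X,Y) = 2.2302 bits


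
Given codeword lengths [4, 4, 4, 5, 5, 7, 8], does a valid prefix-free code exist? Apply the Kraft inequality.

Kraft inequality: Σ 2^(-l_i) ≤ 1 for prefix-free code
Calculating: 2^(-4) + 2^(-4) + 2^(-4) + 2^(-5) + 2^(-5) + 2^(-7) + 2^(-8)
= 0.0625 + 0.0625 + 0.0625 + 0.03125 + 0.03125 + 0.0078125 + 0.00390625
= 0.2617
Since 0.2617 ≤ 1, prefix-free code exists


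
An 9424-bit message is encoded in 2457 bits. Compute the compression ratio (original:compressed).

Compression ratio = Original / Compressed
= 9424 / 2457 = 3.84:1


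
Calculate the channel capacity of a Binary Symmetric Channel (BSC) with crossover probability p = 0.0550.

For BSC with error probability p:
C = 1 - H(p) where H(p) is binary entropy
H(0.0550) = -0.0550 × log₂(0.0550) - 0.9450 × log₂(0.9450)
H(p) = 0.3073
C = 1 - 0.3073 = 0.6927 bits/use


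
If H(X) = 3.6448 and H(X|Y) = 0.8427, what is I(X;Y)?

I(X;Y) = H(X) - H(X|Y)
I(X;Y) = 3.6448 - 0.8427 = 2.8021 bits


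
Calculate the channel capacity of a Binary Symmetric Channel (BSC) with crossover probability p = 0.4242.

For BSC with error probability p:
C = 1 - H(p) where H(p) is binary entropy
H(0.4242) = -0.4242 × log₂(0.4242) - 0.5758 × log₂(0.5758)
H(p) = 0.9834
C = 1 - 0.9834 = 0.0166 bits/use


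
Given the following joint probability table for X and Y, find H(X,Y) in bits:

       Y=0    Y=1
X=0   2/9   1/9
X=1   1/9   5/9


H(X,Y) = -Σ p(x,y) log₂ p(x,y)
  p(0,0)=2/9: -0.2222 × log₂(0.2222) = 0.4822
  p(0,1)=1/9: -0.1111 × log₂(0.1111) = 0.3522
  p(1,0)=1/9: -0.1111 × log₂(0.1111) = 0.3522
  p(1,1)=5/9: -0.5556 × log₂(0.5556) = 0.4711
H(X,Y) = 1.6577 bits


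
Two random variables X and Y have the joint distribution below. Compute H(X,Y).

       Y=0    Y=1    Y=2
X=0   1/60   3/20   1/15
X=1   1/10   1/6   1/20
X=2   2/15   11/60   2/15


H(X,Y) = -Σ p(x,y) log₂ p(x,y)
  p(0,0)=1/60: -0.0167 × log₂(0.0167) = 0.0984
  p(0,1)=3/20: -0.1500 × log₂(0.1500) = 0.4105
  p(0,2)=1/15: -0.0667 × log₂(0.0667) = 0.2605
  p(1,0)=1/10: -0.1000 × log₂(0.1000) = 0.3322
  p(1,1)=1/6: -0.1667 × log₂(0.1667) = 0.4308
  p(1,2)=1/20: -0.0500 × log₂(0.0500) = 0.2161
  p(2,0)=2/15: -0.1333 × log₂(0.1333) = 0.3876
  p(2,1)=11/60: -0.1833 × log₂(0.1833) = 0.4487
  p(2,2)=2/15: -0.1333 × log₂(0.1333) = 0.3876
H(X,Y) = 2.9724 bits


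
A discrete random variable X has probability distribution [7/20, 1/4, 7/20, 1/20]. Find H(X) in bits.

H(X) = -Σ p(x) log₂ p(x)
  -7/20 × log₂(7/20) = 0.5301
  -1/4 × log₂(1/4) = 0.5000
  -7/20 × log₂(7/20) = 0.5301
  -1/20 × log₂(1/20) = 0.2161
H(X) = 1.7763 bits


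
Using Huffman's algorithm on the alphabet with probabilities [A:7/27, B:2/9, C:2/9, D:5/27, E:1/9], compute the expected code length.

Huffman tree construction:
Combine smallest probabilities repeatedly
Resulting codes:
  A: 10 (length 2)
  B: 00 (length 2)
  C: 01 (length 2)
  D: 111 (length 3)
  E: 110 (length 3)
Average length = Σ p(s) × length(s) = 2.2963 bits


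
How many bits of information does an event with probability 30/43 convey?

Information content I(x) = -log₂(p(x))
I = -log₂(30/43) = -log₂(0.6977)
I = 0.5194 bits


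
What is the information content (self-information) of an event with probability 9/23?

Information content I(x) = -log₂(p(x))
I = -log₂(9/23) = -log₂(0.3913)
I = 1.3536 bits


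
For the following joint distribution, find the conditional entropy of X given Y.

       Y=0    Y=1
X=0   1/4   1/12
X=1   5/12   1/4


H(X|Y) = Σ_y p(y) H(X|Y=y)
  p(Y=0) = 2/3, H(X|Y=0) = 0.9544
  p(Y=1) = 1/3, H(X|Y=1) = 0.8113
H(X|Y) = 0.6667×0.9544 + 0.3333×0.8113 = 0.9067 bits


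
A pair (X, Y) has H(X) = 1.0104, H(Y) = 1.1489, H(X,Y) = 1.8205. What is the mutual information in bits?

I(X;Y) = H(X) + H(Y) - H(X,Y)
I(X;Y) = 1.0104 + 1.1489 - 1.8205 = 0.3388 bits


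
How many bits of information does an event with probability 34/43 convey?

Information content I(x) = -log₂(p(x))
I = -log₂(34/43) = -log₂(0.7907)
I = 0.3388 bits


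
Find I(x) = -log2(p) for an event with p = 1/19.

Information content I(x) = -log₂(p(x))
I = -log₂(1/19) = -log₂(0.0526)
I = 4.2479 bits


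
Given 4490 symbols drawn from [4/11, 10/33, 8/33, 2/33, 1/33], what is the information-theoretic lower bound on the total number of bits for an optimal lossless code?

Entropy H = 1.9462 bits/symbol
Minimum bits = H × n = 1.9462 × 4490
= 8738.65 bits


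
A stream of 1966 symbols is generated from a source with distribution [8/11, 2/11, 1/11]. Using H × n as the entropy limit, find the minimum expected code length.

Entropy H = 1.0958 bits/symbol
Minimum bits = H × n = 1.0958 × 1966
= 2154.33 bits


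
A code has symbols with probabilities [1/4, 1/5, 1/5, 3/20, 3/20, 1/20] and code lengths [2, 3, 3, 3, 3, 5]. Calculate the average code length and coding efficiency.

Average length L = Σ p_i × l_i = 2.8500 bits
Entropy H = 2.4660 bits
Efficiency η = H/L × 100% = 86.52%


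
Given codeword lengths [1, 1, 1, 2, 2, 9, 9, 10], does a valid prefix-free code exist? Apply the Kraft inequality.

Kraft inequality: Σ 2^(-l_i) ≤ 1 for prefix-free code
Calculating: 2^(-1) + 2^(-1) + 2^(-1) + 2^(-2) + 2^(-2) + 2^(-9) + 2^(-9) + 2^(-10)
= 0.5 + 0.5 + 0.5 + 0.25 + 0.25 + 0.001953125 + 0.001953125 + 0.0009765625
= 2.0049
Since 2.0049 > 1, prefix-free code does not exist


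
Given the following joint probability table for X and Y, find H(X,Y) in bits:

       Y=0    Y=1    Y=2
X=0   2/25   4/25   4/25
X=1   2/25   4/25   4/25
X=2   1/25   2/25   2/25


H(X,Y) = -Σ p(x,y) log₂ p(x,y)
  p(0,0)=2/25: -0.0800 × log₂(0.0800) = 0.2915
  p(0,1)=4/25: -0.1600 × log₂(0.1600) = 0.4230
  p(0,2)=4/25: -0.1600 × log₂(0.1600) = 0.4230
  p(1,0)=2/25: -0.0800 × log₂(0.0800) = 0.2915
  p(1,1)=4/25: -0.1600 × log₂(0.1600) = 0.4230
  p(1,2)=4/25: -0.1600 × log₂(0.1600) = 0.4230
  p(2,0)=1/25: -0.0400 × log₂(0.0400) = 0.1858
  p(2,1)=2/25: -0.0800 × log₂(0.0800) = 0.2915
  p(2,2)=2/25: -0.0800 × log₂(0.0800) = 0.2915
H(X,Y) = 3.0439 bits


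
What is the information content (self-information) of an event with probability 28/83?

Information content I(x) = -log₂(p(x))
I = -log₂(28/83) = -log₂(0.3373)
I = 1.5677 bits


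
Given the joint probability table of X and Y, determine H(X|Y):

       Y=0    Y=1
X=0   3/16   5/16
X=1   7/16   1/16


H(X|Y) = Σ_y p(y) H(X|Y=y)
  p(Y=0) = 5/8, H(X|Y=0) = 0.8813
  p(Y=1) = 3/8, H(X|Y=1) = 0.6500
H(X|Y) = 0.6250×0.8813 + 0.3750×0.6500 = 0.7946 bits


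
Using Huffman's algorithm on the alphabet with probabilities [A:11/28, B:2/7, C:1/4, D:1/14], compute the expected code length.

Huffman tree construction:
Combine smallest probabilities repeatedly
Resulting codes:
  A: 0 (length 1)
  B: 10 (length 2)
  C: 111 (length 3)
  D: 110 (length 3)
Average length = Σ p(s) × length(s) = 1.9286 bits


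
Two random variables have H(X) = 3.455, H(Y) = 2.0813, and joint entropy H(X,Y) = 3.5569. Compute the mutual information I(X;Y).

I(X;Y) = H(X) + H(Y) - H(X,Y)
I(X;Y) = 3.455 + 2.0813 - 3.5569 = 1.9794 bits


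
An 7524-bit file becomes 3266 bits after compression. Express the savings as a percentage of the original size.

Space savings = (1 - Compressed/Original) × 100%
= (1 - 3266/7524) × 100%
= 56.59%


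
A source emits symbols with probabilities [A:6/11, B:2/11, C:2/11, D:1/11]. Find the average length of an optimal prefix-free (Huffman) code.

Huffman tree construction:
Combine smallest probabilities repeatedly
Resulting codes:
  A: 1 (length 1)
  B: 011 (length 3)
  C: 00 (length 2)
  D: 010 (length 3)
Average length = Σ p(s) × length(s) = 1.7273 bits


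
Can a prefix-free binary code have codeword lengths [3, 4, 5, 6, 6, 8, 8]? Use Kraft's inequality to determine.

Kraft inequality: Σ 2^(-l_i) ≤ 1 for prefix-free code
Calculating: 2^(-3) + 2^(-4) + 2^(-5) + 2^(-6) + 2^(-6) + 2^(-8) + 2^(-8)
= 0.125 + 0.0625 + 0.03125 + 0.015625 + 0.015625 + 0.00390625 + 0.00390625
= 0.2578
Since 0.2578 ≤ 1, prefix-free code exists


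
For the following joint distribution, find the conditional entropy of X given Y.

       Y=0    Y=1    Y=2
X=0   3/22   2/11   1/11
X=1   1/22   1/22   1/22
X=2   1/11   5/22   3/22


H(X|Y) = Σ_y p(y) H(X|Y=y)
  p(Y=0) = 3/11, H(X|Y=0) = 1.4591
  p(Y=1) = 5/11, H(X|Y=1) = 1.3610
  p(Y=2) = 3/11, H(X|Y=2) = 1.4591
H(X|Y) = 0.2727×1.4591 + 0.4545×1.3610 + 0.2727×1.4591 = 1.4145 bits


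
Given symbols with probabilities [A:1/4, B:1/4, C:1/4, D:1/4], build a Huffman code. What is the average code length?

Huffman tree construction:
Combine smallest probabilities repeatedly
Resulting codes:
  A: 00 (length 2)
  B: 01 (length 2)
  C: 10 (length 2)
  D: 11 (length 2)
Average length = Σ p(s) × length(s) = 2.0000 bits


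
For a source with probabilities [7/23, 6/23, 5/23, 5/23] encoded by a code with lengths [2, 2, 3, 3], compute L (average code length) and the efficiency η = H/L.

Average length L = Σ p_i × l_i = 2.4348 bits
Entropy H = 1.9853 bits
Efficiency η = H/L × 100% = 81.54%


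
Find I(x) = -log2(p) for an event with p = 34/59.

Information content I(x) = -log₂(p(x))
I = -log₂(34/59) = -log₂(0.5763)
I = 0.7952 bits


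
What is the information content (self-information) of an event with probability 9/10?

Information content I(x) = -log₂(p(x))
I = -log₂(9/10) = -log₂(0.9000)
I = 0.1520 bits


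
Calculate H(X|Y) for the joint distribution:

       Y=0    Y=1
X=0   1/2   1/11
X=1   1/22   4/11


H(X|Y) = Σ_y p(y) H(X|Y=y)
  p(Y=0) = 6/11, H(X|Y=0) = 0.4138
  p(Y=1) = 5/11, H(X|Y=1) = 0.7219
H(X|Y) = 0.5455×0.4138 + 0.4545×0.7219 = 0.5539 bits


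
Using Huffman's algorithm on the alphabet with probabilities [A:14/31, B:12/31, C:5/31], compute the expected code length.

Huffman tree construction:
Combine smallest probabilities repeatedly
Resulting codes:
  A: 0 (length 1)
  B: 11 (length 2)
  C: 10 (length 2)
Average length = Σ p(s) × length(s) = 1.5484 bits


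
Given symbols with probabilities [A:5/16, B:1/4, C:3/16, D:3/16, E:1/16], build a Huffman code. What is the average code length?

Huffman tree construction:
Combine smallest probabilities repeatedly
Resulting codes:
  A: 11 (length 2)
  B: 01 (length 2)
  C: 101 (length 3)
  D: 00 (length 2)
  E: 100 (length 3)
Average length = Σ p(s) × length(s) = 2.2500 bits
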